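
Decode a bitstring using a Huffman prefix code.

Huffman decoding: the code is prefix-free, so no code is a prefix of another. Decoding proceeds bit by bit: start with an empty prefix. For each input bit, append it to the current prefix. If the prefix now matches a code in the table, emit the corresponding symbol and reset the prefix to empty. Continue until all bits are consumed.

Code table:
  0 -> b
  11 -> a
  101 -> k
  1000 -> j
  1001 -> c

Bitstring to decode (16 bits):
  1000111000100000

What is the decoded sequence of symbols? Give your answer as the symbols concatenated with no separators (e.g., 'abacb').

Bit 0: prefix='1' (no match yet)
Bit 1: prefix='10' (no match yet)
Bit 2: prefix='100' (no match yet)
Bit 3: prefix='1000' -> emit 'j', reset
Bit 4: prefix='1' (no match yet)
Bit 5: prefix='11' -> emit 'a', reset
Bit 6: prefix='1' (no match yet)
Bit 7: prefix='10' (no match yet)
Bit 8: prefix='100' (no match yet)
Bit 9: prefix='1000' -> emit 'j', reset
Bit 10: prefix='1' (no match yet)
Bit 11: prefix='10' (no match yet)
Bit 12: prefix='100' (no match yet)
Bit 13: prefix='1000' -> emit 'j', reset
Bit 14: prefix='0' -> emit 'b', reset
Bit 15: prefix='0' -> emit 'b', reset

Answer: jajjbb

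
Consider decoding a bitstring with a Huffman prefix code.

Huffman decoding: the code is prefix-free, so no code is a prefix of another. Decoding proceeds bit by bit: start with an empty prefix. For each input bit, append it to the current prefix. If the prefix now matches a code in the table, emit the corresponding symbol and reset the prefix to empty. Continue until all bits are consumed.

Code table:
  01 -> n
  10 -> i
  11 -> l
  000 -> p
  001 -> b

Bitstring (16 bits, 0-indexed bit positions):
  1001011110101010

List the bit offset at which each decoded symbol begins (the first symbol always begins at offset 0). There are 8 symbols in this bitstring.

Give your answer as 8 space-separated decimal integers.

Bit 0: prefix='1' (no match yet)
Bit 1: prefix='10' -> emit 'i', reset
Bit 2: prefix='0' (no match yet)
Bit 3: prefix='01' -> emit 'n', reset
Bit 4: prefix='0' (no match yet)
Bit 5: prefix='01' -> emit 'n', reset
Bit 6: prefix='1' (no match yet)
Bit 7: prefix='11' -> emit 'l', reset
Bit 8: prefix='1' (no match yet)
Bit 9: prefix='10' -> emit 'i', reset
Bit 10: prefix='1' (no match yet)
Bit 11: prefix='10' -> emit 'i', reset
Bit 12: prefix='1' (no match yet)
Bit 13: prefix='10' -> emit 'i', reset
Bit 14: prefix='1' (no match yet)
Bit 15: prefix='10' -> emit 'i', reset

Answer: 0 2 4 6 8 10 12 14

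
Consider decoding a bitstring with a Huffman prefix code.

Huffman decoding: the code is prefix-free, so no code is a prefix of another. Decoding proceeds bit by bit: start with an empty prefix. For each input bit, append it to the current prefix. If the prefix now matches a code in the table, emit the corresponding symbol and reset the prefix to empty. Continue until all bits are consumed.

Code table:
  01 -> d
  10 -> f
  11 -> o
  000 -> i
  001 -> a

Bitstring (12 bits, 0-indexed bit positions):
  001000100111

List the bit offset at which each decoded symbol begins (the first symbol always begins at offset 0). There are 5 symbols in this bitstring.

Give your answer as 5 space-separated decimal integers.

Bit 0: prefix='0' (no match yet)
Bit 1: prefix='00' (no match yet)
Bit 2: prefix='001' -> emit 'a', reset
Bit 3: prefix='0' (no match yet)
Bit 4: prefix='00' (no match yet)
Bit 5: prefix='000' -> emit 'i', reset
Bit 6: prefix='1' (no match yet)
Bit 7: prefix='10' -> emit 'f', reset
Bit 8: prefix='0' (no match yet)
Bit 9: prefix='01' -> emit 'd', reset
Bit 10: prefix='1' (no match yet)
Bit 11: prefix='11' -> emit 'o', reset

Answer: 0 3 6 8 10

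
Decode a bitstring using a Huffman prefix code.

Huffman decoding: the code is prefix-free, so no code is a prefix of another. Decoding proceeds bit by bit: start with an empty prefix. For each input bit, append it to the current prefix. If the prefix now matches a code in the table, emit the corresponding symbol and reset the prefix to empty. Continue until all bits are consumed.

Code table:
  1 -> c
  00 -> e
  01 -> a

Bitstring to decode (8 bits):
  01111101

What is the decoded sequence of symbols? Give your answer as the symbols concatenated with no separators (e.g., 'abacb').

Bit 0: prefix='0' (no match yet)
Bit 1: prefix='01' -> emit 'a', reset
Bit 2: prefix='1' -> emit 'c', reset
Bit 3: prefix='1' -> emit 'c', reset
Bit 4: prefix='1' -> emit 'c', reset
Bit 5: prefix='1' -> emit 'c', reset
Bit 6: prefix='0' (no match yet)
Bit 7: prefix='01' -> emit 'a', reset

Answer: acccca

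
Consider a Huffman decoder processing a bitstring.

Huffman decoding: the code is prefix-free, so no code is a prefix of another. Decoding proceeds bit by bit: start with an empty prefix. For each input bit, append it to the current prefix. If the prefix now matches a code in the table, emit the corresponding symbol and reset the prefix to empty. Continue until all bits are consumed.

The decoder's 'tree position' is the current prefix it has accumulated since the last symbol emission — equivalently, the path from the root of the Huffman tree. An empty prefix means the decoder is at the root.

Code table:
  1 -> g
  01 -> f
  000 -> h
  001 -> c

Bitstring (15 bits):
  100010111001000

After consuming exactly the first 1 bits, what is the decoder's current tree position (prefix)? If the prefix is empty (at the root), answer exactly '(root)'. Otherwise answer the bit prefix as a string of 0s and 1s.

Bit 0: prefix='1' -> emit 'g', reset

Answer: (root)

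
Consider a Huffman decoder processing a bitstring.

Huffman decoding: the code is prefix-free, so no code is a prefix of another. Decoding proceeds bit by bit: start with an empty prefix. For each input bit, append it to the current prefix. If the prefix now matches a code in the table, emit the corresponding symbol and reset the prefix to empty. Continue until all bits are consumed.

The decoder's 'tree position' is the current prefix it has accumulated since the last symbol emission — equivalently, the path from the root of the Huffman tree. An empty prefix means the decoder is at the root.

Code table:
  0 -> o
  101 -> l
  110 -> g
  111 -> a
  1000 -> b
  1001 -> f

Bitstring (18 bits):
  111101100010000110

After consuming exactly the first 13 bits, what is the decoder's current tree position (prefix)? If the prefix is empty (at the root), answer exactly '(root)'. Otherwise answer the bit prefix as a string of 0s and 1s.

Answer: 100

Derivation:
Bit 0: prefix='1' (no match yet)
Bit 1: prefix='11' (no match yet)
Bit 2: prefix='111' -> emit 'a', reset
Bit 3: prefix='1' (no match yet)
Bit 4: prefix='10' (no match yet)
Bit 5: prefix='101' -> emit 'l', reset
Bit 6: prefix='1' (no match yet)
Bit 7: prefix='10' (no match yet)
Bit 8: prefix='100' (no match yet)
Bit 9: prefix='1000' -> emit 'b', reset
Bit 10: prefix='1' (no match yet)
Bit 11: prefix='10' (no match yet)
Bit 12: prefix='100' (no match yet)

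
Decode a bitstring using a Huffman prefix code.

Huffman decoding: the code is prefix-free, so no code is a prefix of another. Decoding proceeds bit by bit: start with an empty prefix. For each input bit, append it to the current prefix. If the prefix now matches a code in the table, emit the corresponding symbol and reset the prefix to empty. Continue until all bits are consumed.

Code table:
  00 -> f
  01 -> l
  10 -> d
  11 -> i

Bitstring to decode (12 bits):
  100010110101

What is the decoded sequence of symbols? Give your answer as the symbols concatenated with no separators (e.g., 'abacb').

Bit 0: prefix='1' (no match yet)
Bit 1: prefix='10' -> emit 'd', reset
Bit 2: prefix='0' (no match yet)
Bit 3: prefix='00' -> emit 'f', reset
Bit 4: prefix='1' (no match yet)
Bit 5: prefix='10' -> emit 'd', reset
Bit 6: prefix='1' (no match yet)
Bit 7: prefix='11' -> emit 'i', reset
Bit 8: prefix='0' (no match yet)
Bit 9: prefix='01' -> emit 'l', reset
Bit 10: prefix='0' (no match yet)
Bit 11: prefix='01' -> emit 'l', reset

Answer: dfdill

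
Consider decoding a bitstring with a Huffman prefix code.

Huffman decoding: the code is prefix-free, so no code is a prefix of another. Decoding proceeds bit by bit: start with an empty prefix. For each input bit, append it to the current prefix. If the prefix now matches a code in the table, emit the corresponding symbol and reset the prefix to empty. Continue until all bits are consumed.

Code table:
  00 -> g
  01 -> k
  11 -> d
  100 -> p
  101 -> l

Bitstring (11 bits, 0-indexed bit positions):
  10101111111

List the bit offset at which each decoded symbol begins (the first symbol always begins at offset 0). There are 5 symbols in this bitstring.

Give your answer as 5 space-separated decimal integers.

Bit 0: prefix='1' (no match yet)
Bit 1: prefix='10' (no match yet)
Bit 2: prefix='101' -> emit 'l', reset
Bit 3: prefix='0' (no match yet)
Bit 4: prefix='01' -> emit 'k', reset
Bit 5: prefix='1' (no match yet)
Bit 6: prefix='11' -> emit 'd', reset
Bit 7: prefix='1' (no match yet)
Bit 8: prefix='11' -> emit 'd', reset
Bit 9: prefix='1' (no match yet)
Bit 10: prefix='11' -> emit 'd', reset

Answer: 0 3 5 7 9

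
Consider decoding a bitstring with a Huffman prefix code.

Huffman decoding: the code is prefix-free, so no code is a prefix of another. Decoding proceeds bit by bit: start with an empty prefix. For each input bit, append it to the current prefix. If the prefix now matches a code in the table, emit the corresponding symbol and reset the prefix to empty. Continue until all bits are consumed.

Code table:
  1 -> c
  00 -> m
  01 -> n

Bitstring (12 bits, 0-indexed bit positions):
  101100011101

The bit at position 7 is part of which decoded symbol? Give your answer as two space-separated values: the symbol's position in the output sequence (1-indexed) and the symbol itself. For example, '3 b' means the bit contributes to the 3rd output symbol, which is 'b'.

Answer: 5 n

Derivation:
Bit 0: prefix='1' -> emit 'c', reset
Bit 1: prefix='0' (no match yet)
Bit 2: prefix='01' -> emit 'n', reset
Bit 3: prefix='1' -> emit 'c', reset
Bit 4: prefix='0' (no match yet)
Bit 5: prefix='00' -> emit 'm', reset
Bit 6: prefix='0' (no match yet)
Bit 7: prefix='01' -> emit 'n', reset
Bit 8: prefix='1' -> emit 'c', reset
Bit 9: prefix='1' -> emit 'c', reset
Bit 10: prefix='0' (no match yet)
Bit 11: prefix='01' -> emit 'n', reset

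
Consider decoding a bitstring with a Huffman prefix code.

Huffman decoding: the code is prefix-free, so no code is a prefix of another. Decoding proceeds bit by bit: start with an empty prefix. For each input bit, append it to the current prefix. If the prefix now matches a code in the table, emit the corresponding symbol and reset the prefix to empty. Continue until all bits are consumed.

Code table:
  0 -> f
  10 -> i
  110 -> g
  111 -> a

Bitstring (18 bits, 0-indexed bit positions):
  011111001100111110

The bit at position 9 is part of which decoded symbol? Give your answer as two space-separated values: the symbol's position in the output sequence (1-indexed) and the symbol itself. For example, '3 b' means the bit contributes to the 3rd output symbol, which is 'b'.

Bit 0: prefix='0' -> emit 'f', reset
Bit 1: prefix='1' (no match yet)
Bit 2: prefix='11' (no match yet)
Bit 3: prefix='111' -> emit 'a', reset
Bit 4: prefix='1' (no match yet)
Bit 5: prefix='11' (no match yet)
Bit 6: prefix='110' -> emit 'g', reset
Bit 7: prefix='0' -> emit 'f', reset
Bit 8: prefix='1' (no match yet)
Bit 9: prefix='11' (no match yet)
Bit 10: prefix='110' -> emit 'g', reset
Bit 11: prefix='0' -> emit 'f', reset
Bit 12: prefix='1' (no match yet)
Bit 13: prefix='11' (no match yet)

Answer: 5 g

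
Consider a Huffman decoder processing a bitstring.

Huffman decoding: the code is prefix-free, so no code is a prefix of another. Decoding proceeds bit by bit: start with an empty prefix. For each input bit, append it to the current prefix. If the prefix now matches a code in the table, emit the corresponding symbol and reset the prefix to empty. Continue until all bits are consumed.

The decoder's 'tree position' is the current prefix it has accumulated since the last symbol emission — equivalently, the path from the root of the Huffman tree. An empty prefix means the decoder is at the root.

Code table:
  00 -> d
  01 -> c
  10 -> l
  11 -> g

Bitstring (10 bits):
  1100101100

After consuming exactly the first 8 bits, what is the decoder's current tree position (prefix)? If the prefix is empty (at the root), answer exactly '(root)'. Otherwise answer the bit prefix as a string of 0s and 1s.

Answer: (root)

Derivation:
Bit 0: prefix='1' (no match yet)
Bit 1: prefix='11' -> emit 'g', reset
Bit 2: prefix='0' (no match yet)
Bit 3: prefix='00' -> emit 'd', reset
Bit 4: prefix='1' (no match yet)
Bit 5: prefix='10' -> emit 'l', reset
Bit 6: prefix='1' (no match yet)
Bit 7: prefix='11' -> emit 'g', reset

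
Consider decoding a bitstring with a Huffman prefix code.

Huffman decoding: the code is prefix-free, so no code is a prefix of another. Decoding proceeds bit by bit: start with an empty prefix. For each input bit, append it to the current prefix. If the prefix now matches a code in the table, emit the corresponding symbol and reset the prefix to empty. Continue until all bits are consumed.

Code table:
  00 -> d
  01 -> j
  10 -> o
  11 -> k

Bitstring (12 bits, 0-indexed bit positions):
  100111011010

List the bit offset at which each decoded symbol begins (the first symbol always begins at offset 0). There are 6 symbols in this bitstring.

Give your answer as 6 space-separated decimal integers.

Bit 0: prefix='1' (no match yet)
Bit 1: prefix='10' -> emit 'o', reset
Bit 2: prefix='0' (no match yet)
Bit 3: prefix='01' -> emit 'j', reset
Bit 4: prefix='1' (no match yet)
Bit 5: prefix='11' -> emit 'k', reset
Bit 6: prefix='0' (no match yet)
Bit 7: prefix='01' -> emit 'j', reset
Bit 8: prefix='1' (no match yet)
Bit 9: prefix='10' -> emit 'o', reset
Bit 10: prefix='1' (no match yet)
Bit 11: prefix='10' -> emit 'o', reset

Answer: 0 2 4 6 8 10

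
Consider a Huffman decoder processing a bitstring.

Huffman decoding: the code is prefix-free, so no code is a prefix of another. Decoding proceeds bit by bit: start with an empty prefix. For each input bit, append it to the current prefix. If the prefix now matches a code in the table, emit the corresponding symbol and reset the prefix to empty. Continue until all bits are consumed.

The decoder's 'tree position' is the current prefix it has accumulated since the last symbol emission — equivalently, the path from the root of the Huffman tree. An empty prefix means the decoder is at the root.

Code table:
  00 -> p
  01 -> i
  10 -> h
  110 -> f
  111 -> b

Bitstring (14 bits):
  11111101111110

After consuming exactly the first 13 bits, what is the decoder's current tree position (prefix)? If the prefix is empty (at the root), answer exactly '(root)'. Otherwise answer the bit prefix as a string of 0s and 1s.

Bit 0: prefix='1' (no match yet)
Bit 1: prefix='11' (no match yet)
Bit 2: prefix='111' -> emit 'b', reset
Bit 3: prefix='1' (no match yet)
Bit 4: prefix='11' (no match yet)
Bit 5: prefix='111' -> emit 'b', reset
Bit 6: prefix='0' (no match yet)
Bit 7: prefix='01' -> emit 'i', reset
Bit 8: prefix='1' (no match yet)
Bit 9: prefix='11' (no match yet)
Bit 10: prefix='111' -> emit 'b', reset
Bit 11: prefix='1' (no match yet)
Bit 12: prefix='11' (no match yet)

Answer: 11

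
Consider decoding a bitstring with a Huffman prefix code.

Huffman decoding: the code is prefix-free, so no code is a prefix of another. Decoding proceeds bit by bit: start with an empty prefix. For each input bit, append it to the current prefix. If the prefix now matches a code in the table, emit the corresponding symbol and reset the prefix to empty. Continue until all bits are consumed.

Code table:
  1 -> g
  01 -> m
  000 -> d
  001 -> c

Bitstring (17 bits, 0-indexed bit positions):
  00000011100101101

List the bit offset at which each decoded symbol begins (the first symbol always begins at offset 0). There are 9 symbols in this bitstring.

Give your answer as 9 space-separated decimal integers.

Answer: 0 3 6 7 8 9 12 14 15

Derivation:
Bit 0: prefix='0' (no match yet)
Bit 1: prefix='00' (no match yet)
Bit 2: prefix='000' -> emit 'd', reset
Bit 3: prefix='0' (no match yet)
Bit 4: prefix='00' (no match yet)
Bit 5: prefix='000' -> emit 'd', reset
Bit 6: prefix='1' -> emit 'g', reset
Bit 7: prefix='1' -> emit 'g', reset
Bit 8: prefix='1' -> emit 'g', reset
Bit 9: prefix='0' (no match yet)
Bit 10: prefix='00' (no match yet)
Bit 11: prefix='001' -> emit 'c', reset
Bit 12: prefix='0' (no match yet)
Bit 13: prefix='01' -> emit 'm', reset
Bit 14: prefix='1' -> emit 'g', reset
Bit 15: prefix='0' (no match yet)
Bit 16: prefix='01' -> emit 'm', reset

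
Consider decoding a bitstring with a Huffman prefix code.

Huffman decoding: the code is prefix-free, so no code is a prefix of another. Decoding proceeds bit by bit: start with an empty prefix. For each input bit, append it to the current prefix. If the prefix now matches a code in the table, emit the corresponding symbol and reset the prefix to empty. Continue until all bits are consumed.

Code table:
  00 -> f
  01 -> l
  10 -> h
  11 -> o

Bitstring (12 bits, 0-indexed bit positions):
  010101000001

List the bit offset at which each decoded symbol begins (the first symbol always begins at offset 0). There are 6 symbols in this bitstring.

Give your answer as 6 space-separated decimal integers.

Answer: 0 2 4 6 8 10

Derivation:
Bit 0: prefix='0' (no match yet)
Bit 1: prefix='01' -> emit 'l', reset
Bit 2: prefix='0' (no match yet)
Bit 3: prefix='01' -> emit 'l', reset
Bit 4: prefix='0' (no match yet)
Bit 5: prefix='01' -> emit 'l', reset
Bit 6: prefix='0' (no match yet)
Bit 7: prefix='00' -> emit 'f', reset
Bit 8: prefix='0' (no match yet)
Bit 9: prefix='00' -> emit 'f', reset
Bit 10: prefix='0' (no match yet)
Bit 11: prefix='01' -> emit 'l', reset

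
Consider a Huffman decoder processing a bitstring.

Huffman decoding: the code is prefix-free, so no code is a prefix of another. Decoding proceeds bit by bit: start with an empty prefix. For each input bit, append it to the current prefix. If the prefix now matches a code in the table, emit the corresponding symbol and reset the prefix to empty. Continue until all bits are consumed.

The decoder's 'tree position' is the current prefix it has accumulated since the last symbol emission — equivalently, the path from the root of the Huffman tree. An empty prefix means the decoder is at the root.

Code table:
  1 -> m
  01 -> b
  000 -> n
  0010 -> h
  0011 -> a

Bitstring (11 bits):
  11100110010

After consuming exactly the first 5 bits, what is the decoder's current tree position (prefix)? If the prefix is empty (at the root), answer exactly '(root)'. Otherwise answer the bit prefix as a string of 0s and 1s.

Bit 0: prefix='1' -> emit 'm', reset
Bit 1: prefix='1' -> emit 'm', reset
Bit 2: prefix='1' -> emit 'm', reset
Bit 3: prefix='0' (no match yet)
Bit 4: prefix='00' (no match yet)

Answer: 00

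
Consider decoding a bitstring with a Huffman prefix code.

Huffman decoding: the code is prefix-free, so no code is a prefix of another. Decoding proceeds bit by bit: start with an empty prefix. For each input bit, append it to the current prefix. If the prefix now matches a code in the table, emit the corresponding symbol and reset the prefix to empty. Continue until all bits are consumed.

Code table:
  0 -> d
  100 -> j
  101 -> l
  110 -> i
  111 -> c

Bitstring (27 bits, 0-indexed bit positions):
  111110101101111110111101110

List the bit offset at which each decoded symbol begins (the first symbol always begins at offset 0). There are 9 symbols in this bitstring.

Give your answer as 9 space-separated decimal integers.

Bit 0: prefix='1' (no match yet)
Bit 1: prefix='11' (no match yet)
Bit 2: prefix='111' -> emit 'c', reset
Bit 3: prefix='1' (no match yet)
Bit 4: prefix='11' (no match yet)
Bit 5: prefix='110' -> emit 'i', reset
Bit 6: prefix='1' (no match yet)
Bit 7: prefix='10' (no match yet)
Bit 8: prefix='101' -> emit 'l', reset
Bit 9: prefix='1' (no match yet)
Bit 10: prefix='10' (no match yet)
Bit 11: prefix='101' -> emit 'l', reset
Bit 12: prefix='1' (no match yet)
Bit 13: prefix='11' (no match yet)
Bit 14: prefix='111' -> emit 'c', reset
Bit 15: prefix='1' (no match yet)
Bit 16: prefix='11' (no match yet)
Bit 17: prefix='110' -> emit 'i', reset
Bit 18: prefix='1' (no match yet)
Bit 19: prefix='11' (no match yet)
Bit 20: prefix='111' -> emit 'c', reset
Bit 21: prefix='1' (no match yet)
Bit 22: prefix='10' (no match yet)
Bit 23: prefix='101' -> emit 'l', reset
Bit 24: prefix='1' (no match yet)
Bit 25: prefix='11' (no match yet)
Bit 26: prefix='110' -> emit 'i', reset

Answer: 0 3 6 9 12 15 18 21 24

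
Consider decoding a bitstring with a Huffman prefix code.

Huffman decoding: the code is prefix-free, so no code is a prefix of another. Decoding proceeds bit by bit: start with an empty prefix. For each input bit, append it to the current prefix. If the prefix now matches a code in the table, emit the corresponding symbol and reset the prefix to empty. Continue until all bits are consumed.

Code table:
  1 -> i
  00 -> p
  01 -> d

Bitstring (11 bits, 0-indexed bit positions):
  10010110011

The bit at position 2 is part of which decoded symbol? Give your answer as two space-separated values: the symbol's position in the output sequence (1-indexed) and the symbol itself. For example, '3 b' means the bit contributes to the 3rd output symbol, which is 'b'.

Answer: 2 p

Derivation:
Bit 0: prefix='1' -> emit 'i', reset
Bit 1: prefix='0' (no match yet)
Bit 2: prefix='00' -> emit 'p', reset
Bit 3: prefix='1' -> emit 'i', reset
Bit 4: prefix='0' (no match yet)
Bit 5: prefix='01' -> emit 'd', reset
Bit 6: prefix='1' -> emit 'i', reset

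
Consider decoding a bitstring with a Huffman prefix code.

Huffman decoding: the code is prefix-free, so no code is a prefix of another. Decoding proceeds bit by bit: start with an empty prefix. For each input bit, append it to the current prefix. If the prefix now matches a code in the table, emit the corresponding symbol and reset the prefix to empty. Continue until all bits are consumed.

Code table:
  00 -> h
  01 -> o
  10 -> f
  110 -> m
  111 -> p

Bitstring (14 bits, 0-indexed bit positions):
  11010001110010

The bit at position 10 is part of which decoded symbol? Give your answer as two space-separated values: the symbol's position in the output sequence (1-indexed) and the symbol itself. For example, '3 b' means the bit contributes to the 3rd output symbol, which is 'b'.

Answer: 5 h

Derivation:
Bit 0: prefix='1' (no match yet)
Bit 1: prefix='11' (no match yet)
Bit 2: prefix='110' -> emit 'm', reset
Bit 3: prefix='1' (no match yet)
Bit 4: prefix='10' -> emit 'f', reset
Bit 5: prefix='0' (no match yet)
Bit 6: prefix='00' -> emit 'h', reset
Bit 7: prefix='1' (no match yet)
Bit 8: prefix='11' (no match yet)
Bit 9: prefix='111' -> emit 'p', reset
Bit 10: prefix='0' (no match yet)
Bit 11: prefix='00' -> emit 'h', reset
Bit 12: prefix='1' (no match yet)
Bit 13: prefix='10' -> emit 'f', reset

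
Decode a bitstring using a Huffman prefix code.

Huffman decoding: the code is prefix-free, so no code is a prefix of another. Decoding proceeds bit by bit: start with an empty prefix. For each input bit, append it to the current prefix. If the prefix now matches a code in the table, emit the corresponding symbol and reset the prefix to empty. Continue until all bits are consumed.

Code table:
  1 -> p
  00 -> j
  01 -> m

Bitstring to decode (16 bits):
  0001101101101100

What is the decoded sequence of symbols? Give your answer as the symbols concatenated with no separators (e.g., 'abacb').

Bit 0: prefix='0' (no match yet)
Bit 1: prefix='00' -> emit 'j', reset
Bit 2: prefix='0' (no match yet)
Bit 3: prefix='01' -> emit 'm', reset
Bit 4: prefix='1' -> emit 'p', reset
Bit 5: prefix='0' (no match yet)
Bit 6: prefix='01' -> emit 'm', reset
Bit 7: prefix='1' -> emit 'p', reset
Bit 8: prefix='0' (no match yet)
Bit 9: prefix='01' -> emit 'm', reset
Bit 10: prefix='1' -> emit 'p', reset
Bit 11: prefix='0' (no match yet)
Bit 12: prefix='01' -> emit 'm', reset
Bit 13: prefix='1' -> emit 'p', reset
Bit 14: prefix='0' (no match yet)
Bit 15: prefix='00' -> emit 'j', reset

Answer: jmpmpmpmpj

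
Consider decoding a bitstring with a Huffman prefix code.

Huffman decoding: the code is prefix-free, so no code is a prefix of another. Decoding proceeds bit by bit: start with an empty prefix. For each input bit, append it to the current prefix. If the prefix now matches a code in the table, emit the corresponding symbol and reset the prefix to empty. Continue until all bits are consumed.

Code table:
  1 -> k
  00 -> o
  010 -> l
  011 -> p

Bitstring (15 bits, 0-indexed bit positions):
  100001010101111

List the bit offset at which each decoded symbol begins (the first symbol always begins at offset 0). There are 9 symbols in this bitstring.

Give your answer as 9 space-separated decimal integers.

Bit 0: prefix='1' -> emit 'k', reset
Bit 1: prefix='0' (no match yet)
Bit 2: prefix='00' -> emit 'o', reset
Bit 3: prefix='0' (no match yet)
Bit 4: prefix='00' -> emit 'o', reset
Bit 5: prefix='1' -> emit 'k', reset
Bit 6: prefix='0' (no match yet)
Bit 7: prefix='01' (no match yet)
Bit 8: prefix='010' -> emit 'l', reset
Bit 9: prefix='1' -> emit 'k', reset
Bit 10: prefix='0' (no match yet)
Bit 11: prefix='01' (no match yet)
Bit 12: prefix='011' -> emit 'p', reset
Bit 13: prefix='1' -> emit 'k', reset
Bit 14: prefix='1' -> emit 'k', reset

Answer: 0 1 3 5 6 9 10 13 14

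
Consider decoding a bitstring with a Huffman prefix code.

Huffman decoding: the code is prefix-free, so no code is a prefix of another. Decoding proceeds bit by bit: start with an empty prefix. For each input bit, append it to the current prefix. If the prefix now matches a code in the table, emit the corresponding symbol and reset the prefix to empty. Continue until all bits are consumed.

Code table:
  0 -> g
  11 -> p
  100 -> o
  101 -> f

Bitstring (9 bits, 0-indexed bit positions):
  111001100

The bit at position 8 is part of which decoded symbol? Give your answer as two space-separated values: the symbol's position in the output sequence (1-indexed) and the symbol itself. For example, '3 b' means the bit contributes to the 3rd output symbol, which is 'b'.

Bit 0: prefix='1' (no match yet)
Bit 1: prefix='11' -> emit 'p', reset
Bit 2: prefix='1' (no match yet)
Bit 3: prefix='10' (no match yet)
Bit 4: prefix='100' -> emit 'o', reset
Bit 5: prefix='1' (no match yet)
Bit 6: prefix='11' -> emit 'p', reset
Bit 7: prefix='0' -> emit 'g', reset
Bit 8: prefix='0' -> emit 'g', reset

Answer: 5 g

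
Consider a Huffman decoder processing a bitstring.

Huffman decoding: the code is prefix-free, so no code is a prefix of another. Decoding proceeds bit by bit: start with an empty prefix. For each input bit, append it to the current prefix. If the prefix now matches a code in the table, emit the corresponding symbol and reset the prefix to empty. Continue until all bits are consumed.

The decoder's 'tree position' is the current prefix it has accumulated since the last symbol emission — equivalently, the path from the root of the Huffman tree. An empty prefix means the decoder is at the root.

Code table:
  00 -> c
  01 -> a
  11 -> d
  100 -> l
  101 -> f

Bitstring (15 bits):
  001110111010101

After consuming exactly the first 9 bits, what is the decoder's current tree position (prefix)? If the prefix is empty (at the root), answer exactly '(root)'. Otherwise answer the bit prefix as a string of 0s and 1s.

Answer: (root)

Derivation:
Bit 0: prefix='0' (no match yet)
Bit 1: prefix='00' -> emit 'c', reset
Bit 2: prefix='1' (no match yet)
Bit 3: prefix='11' -> emit 'd', reset
Bit 4: prefix='1' (no match yet)
Bit 5: prefix='10' (no match yet)
Bit 6: prefix='101' -> emit 'f', reset
Bit 7: prefix='1' (no match yet)
Bit 8: prefix='11' -> emit 'd', reset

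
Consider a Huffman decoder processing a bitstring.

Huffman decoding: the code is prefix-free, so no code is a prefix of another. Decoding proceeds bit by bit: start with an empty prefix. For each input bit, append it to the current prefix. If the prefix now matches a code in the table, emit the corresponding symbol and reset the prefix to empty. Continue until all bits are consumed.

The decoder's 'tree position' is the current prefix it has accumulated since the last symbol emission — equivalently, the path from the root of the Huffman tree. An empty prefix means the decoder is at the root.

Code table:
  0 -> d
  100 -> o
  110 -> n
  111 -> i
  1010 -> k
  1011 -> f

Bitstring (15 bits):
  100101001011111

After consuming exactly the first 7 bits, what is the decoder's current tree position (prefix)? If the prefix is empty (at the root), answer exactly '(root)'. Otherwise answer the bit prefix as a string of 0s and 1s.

Answer: (root)

Derivation:
Bit 0: prefix='1' (no match yet)
Bit 1: prefix='10' (no match yet)
Bit 2: prefix='100' -> emit 'o', reset
Bit 3: prefix='1' (no match yet)
Bit 4: prefix='10' (no match yet)
Bit 5: prefix='101' (no match yet)
Bit 6: prefix='1010' -> emit 'k', reset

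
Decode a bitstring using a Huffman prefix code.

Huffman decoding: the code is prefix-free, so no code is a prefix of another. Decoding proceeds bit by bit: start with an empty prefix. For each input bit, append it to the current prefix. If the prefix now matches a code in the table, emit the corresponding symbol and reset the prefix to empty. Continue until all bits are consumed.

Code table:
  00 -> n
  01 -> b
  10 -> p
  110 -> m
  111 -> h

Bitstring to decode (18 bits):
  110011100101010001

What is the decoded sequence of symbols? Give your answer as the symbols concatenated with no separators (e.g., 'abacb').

Answer: mbmbbbnb

Derivation:
Bit 0: prefix='1' (no match yet)
Bit 1: prefix='11' (no match yet)
Bit 2: prefix='110' -> emit 'm', reset
Bit 3: prefix='0' (no match yet)
Bit 4: prefix='01' -> emit 'b', reset
Bit 5: prefix='1' (no match yet)
Bit 6: prefix='11' (no match yet)
Bit 7: prefix='110' -> emit 'm', reset
Bit 8: prefix='0' (no match yet)
Bit 9: prefix='01' -> emit 'b', reset
Bit 10: prefix='0' (no match yet)
Bit 11: prefix='01' -> emit 'b', reset
Bit 12: prefix='0' (no match yet)
Bit 13: prefix='01' -> emit 'b', reset
Bit 14: prefix='0' (no match yet)
Bit 15: prefix='00' -> emit 'n', reset
Bit 16: prefix='0' (no match yet)
Bit 17: prefix='01' -> emit 'b', reset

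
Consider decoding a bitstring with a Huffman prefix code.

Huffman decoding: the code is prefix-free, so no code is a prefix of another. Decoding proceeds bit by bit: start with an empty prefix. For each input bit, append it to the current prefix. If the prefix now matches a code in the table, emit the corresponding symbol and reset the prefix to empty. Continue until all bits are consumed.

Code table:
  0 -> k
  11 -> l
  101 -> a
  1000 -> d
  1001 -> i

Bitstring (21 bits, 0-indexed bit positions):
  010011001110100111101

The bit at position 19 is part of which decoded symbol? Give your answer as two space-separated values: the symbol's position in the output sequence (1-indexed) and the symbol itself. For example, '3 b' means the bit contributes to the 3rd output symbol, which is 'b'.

Answer: 8 a

Derivation:
Bit 0: prefix='0' -> emit 'k', reset
Bit 1: prefix='1' (no match yet)
Bit 2: prefix='10' (no match yet)
Bit 3: prefix='100' (no match yet)
Bit 4: prefix='1001' -> emit 'i', reset
Bit 5: prefix='1' (no match yet)
Bit 6: prefix='10' (no match yet)
Bit 7: prefix='100' (no match yet)
Bit 8: prefix='1001' -> emit 'i', reset
Bit 9: prefix='1' (no match yet)
Bit 10: prefix='11' -> emit 'l', reset
Bit 11: prefix='0' -> emit 'k', reset
Bit 12: prefix='1' (no match yet)
Bit 13: prefix='10' (no match yet)
Bit 14: prefix='100' (no match yet)
Bit 15: prefix='1001' -> emit 'i', reset
Bit 16: prefix='1' (no match yet)
Bit 17: prefix='11' -> emit 'l', reset
Bit 18: prefix='1' (no match yet)
Bit 19: prefix='10' (no match yet)
Bit 20: prefix='101' -> emit 'a', reset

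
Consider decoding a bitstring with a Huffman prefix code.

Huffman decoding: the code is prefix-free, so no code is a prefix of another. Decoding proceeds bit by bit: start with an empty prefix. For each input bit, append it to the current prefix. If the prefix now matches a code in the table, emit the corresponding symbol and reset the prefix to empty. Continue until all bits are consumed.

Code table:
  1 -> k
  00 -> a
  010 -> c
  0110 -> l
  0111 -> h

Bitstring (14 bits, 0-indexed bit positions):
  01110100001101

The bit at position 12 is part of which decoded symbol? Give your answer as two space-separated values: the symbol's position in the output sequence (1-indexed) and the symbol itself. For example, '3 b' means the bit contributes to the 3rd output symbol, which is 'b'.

Bit 0: prefix='0' (no match yet)
Bit 1: prefix='01' (no match yet)
Bit 2: prefix='011' (no match yet)
Bit 3: prefix='0111' -> emit 'h', reset
Bit 4: prefix='0' (no match yet)
Bit 5: prefix='01' (no match yet)
Bit 6: prefix='010' -> emit 'c', reset
Bit 7: prefix='0' (no match yet)
Bit 8: prefix='00' -> emit 'a', reset
Bit 9: prefix='0' (no match yet)
Bit 10: prefix='01' (no match yet)
Bit 11: prefix='011' (no match yet)
Bit 12: prefix='0110' -> emit 'l', reset
Bit 13: prefix='1' -> emit 'k', reset

Answer: 4 l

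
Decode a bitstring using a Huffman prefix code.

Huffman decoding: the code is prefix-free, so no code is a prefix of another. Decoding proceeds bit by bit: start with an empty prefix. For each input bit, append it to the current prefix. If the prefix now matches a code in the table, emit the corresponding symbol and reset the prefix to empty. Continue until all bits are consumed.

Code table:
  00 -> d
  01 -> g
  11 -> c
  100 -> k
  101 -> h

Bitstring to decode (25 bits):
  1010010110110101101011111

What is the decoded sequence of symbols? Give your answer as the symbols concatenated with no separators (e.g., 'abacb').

Answer: hdhhhghgcc

Derivation:
Bit 0: prefix='1' (no match yet)
Bit 1: prefix='10' (no match yet)
Bit 2: prefix='101' -> emit 'h', reset
Bit 3: prefix='0' (no match yet)
Bit 4: prefix='00' -> emit 'd', reset
Bit 5: prefix='1' (no match yet)
Bit 6: prefix='10' (no match yet)
Bit 7: prefix='101' -> emit 'h', reset
Bit 8: prefix='1' (no match yet)
Bit 9: prefix='10' (no match yet)
Bit 10: prefix='101' -> emit 'h', reset
Bit 11: prefix='1' (no match yet)
Bit 12: prefix='10' (no match yet)
Bit 13: prefix='101' -> emit 'h', reset
Bit 14: prefix='0' (no match yet)
Bit 15: prefix='01' -> emit 'g', reset
Bit 16: prefix='1' (no match yet)
Bit 17: prefix='10' (no match yet)
Bit 18: prefix='101' -> emit 'h', reset
Bit 19: prefix='0' (no match yet)
Bit 20: prefix='01' -> emit 'g', reset
Bit 21: prefix='1' (no match yet)
Bit 22: prefix='11' -> emit 'c', reset
Bit 23: prefix='1' (no match yet)
Bit 24: prefix='11' -> emit 'c', reset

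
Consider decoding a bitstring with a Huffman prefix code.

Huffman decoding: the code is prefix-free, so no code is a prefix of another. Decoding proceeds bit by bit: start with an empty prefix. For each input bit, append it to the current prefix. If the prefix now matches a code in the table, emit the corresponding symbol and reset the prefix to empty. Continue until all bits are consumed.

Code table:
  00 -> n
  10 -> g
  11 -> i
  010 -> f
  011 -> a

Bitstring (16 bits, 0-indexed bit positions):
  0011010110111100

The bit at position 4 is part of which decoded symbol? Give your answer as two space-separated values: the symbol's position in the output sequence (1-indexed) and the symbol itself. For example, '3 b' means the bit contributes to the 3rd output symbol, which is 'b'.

Bit 0: prefix='0' (no match yet)
Bit 1: prefix='00' -> emit 'n', reset
Bit 2: prefix='1' (no match yet)
Bit 3: prefix='11' -> emit 'i', reset
Bit 4: prefix='0' (no match yet)
Bit 5: prefix='01' (no match yet)
Bit 6: prefix='010' -> emit 'f', reset
Bit 7: prefix='1' (no match yet)
Bit 8: prefix='11' -> emit 'i', reset

Answer: 3 f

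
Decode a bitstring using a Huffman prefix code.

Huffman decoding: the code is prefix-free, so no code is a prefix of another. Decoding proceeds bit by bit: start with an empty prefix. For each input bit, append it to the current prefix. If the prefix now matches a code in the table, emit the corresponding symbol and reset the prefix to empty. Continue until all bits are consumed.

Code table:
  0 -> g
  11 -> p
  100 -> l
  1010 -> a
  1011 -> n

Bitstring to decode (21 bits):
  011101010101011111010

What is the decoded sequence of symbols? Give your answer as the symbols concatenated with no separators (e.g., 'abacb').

Bit 0: prefix='0' -> emit 'g', reset
Bit 1: prefix='1' (no match yet)
Bit 2: prefix='11' -> emit 'p', reset
Bit 3: prefix='1' (no match yet)
Bit 4: prefix='10' (no match yet)
Bit 5: prefix='101' (no match yet)
Bit 6: prefix='1010' -> emit 'a', reset
Bit 7: prefix='1' (no match yet)
Bit 8: prefix='10' (no match yet)
Bit 9: prefix='101' (no match yet)
Bit 10: prefix='1010' -> emit 'a', reset
Bit 11: prefix='1' (no match yet)
Bit 12: prefix='10' (no match yet)
Bit 13: prefix='101' (no match yet)
Bit 14: prefix='1011' -> emit 'n', reset
Bit 15: prefix='1' (no match yet)
Bit 16: prefix='11' -> emit 'p', reset
Bit 17: prefix='1' (no match yet)
Bit 18: prefix='10' (no match yet)
Bit 19: prefix='101' (no match yet)
Bit 20: prefix='1010' -> emit 'a', reset

Answer: gpaanpa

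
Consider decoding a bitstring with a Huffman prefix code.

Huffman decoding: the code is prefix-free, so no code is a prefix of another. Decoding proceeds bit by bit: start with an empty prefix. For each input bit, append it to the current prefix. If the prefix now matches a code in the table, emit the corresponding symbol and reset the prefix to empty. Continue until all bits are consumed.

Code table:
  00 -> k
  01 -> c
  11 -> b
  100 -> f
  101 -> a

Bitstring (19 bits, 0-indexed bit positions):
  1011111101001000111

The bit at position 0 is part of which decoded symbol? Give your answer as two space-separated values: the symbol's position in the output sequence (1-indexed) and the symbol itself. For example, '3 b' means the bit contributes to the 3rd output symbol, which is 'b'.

Bit 0: prefix='1' (no match yet)
Bit 1: prefix='10' (no match yet)
Bit 2: prefix='101' -> emit 'a', reset
Bit 3: prefix='1' (no match yet)
Bit 4: prefix='11' -> emit 'b', reset

Answer: 1 a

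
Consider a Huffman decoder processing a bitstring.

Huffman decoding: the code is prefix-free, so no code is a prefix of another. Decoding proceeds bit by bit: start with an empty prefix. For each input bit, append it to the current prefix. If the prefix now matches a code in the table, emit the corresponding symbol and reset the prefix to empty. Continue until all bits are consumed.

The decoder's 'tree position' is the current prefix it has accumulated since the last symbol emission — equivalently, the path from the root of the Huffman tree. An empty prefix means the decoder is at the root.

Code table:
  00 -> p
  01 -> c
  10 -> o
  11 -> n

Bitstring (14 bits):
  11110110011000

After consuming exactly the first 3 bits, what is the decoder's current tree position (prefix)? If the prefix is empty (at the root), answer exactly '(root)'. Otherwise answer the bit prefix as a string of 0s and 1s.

Answer: 1

Derivation:
Bit 0: prefix='1' (no match yet)
Bit 1: prefix='11' -> emit 'n', reset
Bit 2: prefix='1' (no match yet)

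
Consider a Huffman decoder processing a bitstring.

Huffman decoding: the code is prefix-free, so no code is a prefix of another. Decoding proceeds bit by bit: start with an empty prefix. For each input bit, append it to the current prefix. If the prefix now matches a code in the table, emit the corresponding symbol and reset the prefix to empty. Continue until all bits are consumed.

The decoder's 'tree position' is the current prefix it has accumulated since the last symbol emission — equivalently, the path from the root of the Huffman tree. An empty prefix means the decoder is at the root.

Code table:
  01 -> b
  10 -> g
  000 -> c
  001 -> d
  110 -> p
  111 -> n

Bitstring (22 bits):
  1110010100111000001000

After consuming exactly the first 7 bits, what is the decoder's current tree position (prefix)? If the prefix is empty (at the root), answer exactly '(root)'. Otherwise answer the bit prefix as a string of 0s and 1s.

Answer: 0

Derivation:
Bit 0: prefix='1' (no match yet)
Bit 1: prefix='11' (no match yet)
Bit 2: prefix='111' -> emit 'n', reset
Bit 3: prefix='0' (no match yet)
Bit 4: prefix='00' (no match yet)
Bit 5: prefix='001' -> emit 'd', reset
Bit 6: prefix='0' (no match yet)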